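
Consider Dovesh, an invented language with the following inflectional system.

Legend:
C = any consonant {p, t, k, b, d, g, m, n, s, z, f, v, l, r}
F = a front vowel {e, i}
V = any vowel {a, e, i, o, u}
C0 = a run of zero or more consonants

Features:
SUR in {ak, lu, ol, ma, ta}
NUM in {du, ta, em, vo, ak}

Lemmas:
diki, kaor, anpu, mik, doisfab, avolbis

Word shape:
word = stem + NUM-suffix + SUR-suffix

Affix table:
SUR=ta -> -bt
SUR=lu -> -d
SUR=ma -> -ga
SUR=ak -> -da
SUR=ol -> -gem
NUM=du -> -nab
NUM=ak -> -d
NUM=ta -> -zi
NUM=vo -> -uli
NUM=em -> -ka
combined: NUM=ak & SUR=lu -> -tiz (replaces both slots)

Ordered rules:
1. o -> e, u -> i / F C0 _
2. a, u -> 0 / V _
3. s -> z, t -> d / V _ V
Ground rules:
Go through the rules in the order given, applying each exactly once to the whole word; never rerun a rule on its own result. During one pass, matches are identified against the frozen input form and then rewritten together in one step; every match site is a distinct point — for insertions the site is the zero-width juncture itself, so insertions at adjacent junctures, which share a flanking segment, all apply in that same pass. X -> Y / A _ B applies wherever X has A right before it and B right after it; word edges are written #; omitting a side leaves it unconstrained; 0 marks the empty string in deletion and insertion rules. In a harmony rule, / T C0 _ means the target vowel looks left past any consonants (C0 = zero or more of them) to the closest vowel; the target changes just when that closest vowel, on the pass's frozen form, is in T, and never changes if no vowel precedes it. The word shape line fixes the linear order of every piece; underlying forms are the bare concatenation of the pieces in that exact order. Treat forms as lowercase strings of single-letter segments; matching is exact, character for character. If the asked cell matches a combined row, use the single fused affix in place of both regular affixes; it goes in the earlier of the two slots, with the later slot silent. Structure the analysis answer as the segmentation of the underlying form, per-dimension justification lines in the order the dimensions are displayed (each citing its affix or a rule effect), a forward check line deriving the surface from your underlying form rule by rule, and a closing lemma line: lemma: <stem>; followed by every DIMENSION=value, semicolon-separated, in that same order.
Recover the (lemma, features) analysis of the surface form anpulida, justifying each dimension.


underlying: anpu-uli-da
SUR=ak - signalled by the affix -da
NUM=vo - signalled by the affix -uli
check: anpuulida -> anpuulida -> anpulida -> anpulida
lemma: anpu; SUR=ak; NUM=vo


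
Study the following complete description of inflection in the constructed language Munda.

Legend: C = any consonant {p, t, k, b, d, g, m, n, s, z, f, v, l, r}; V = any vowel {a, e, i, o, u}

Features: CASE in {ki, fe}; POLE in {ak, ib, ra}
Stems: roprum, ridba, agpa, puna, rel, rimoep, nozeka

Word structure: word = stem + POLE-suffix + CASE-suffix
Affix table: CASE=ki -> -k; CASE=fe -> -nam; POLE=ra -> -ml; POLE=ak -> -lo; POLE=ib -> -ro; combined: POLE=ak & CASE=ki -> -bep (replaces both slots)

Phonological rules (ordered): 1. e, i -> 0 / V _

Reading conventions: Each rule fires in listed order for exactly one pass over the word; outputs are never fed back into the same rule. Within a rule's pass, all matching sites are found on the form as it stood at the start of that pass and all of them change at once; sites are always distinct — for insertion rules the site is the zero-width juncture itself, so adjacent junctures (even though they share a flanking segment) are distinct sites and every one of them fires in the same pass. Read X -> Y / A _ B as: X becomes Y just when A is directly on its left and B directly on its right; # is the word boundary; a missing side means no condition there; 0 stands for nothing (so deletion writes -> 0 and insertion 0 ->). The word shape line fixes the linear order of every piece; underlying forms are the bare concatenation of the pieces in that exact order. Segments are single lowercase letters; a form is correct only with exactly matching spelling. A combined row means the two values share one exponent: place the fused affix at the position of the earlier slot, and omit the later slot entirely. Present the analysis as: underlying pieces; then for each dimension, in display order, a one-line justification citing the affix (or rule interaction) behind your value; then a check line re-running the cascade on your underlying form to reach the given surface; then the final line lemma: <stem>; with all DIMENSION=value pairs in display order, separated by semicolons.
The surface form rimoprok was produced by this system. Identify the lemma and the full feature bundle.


underlying: rimoep-ro-k
CASE=ki - signalled by the affix -k
POLE=ib - signalled by the affix -ro
check: rimoeprok -> rimoprok
lemma: rimoep; CASE=ki; POLE=ib


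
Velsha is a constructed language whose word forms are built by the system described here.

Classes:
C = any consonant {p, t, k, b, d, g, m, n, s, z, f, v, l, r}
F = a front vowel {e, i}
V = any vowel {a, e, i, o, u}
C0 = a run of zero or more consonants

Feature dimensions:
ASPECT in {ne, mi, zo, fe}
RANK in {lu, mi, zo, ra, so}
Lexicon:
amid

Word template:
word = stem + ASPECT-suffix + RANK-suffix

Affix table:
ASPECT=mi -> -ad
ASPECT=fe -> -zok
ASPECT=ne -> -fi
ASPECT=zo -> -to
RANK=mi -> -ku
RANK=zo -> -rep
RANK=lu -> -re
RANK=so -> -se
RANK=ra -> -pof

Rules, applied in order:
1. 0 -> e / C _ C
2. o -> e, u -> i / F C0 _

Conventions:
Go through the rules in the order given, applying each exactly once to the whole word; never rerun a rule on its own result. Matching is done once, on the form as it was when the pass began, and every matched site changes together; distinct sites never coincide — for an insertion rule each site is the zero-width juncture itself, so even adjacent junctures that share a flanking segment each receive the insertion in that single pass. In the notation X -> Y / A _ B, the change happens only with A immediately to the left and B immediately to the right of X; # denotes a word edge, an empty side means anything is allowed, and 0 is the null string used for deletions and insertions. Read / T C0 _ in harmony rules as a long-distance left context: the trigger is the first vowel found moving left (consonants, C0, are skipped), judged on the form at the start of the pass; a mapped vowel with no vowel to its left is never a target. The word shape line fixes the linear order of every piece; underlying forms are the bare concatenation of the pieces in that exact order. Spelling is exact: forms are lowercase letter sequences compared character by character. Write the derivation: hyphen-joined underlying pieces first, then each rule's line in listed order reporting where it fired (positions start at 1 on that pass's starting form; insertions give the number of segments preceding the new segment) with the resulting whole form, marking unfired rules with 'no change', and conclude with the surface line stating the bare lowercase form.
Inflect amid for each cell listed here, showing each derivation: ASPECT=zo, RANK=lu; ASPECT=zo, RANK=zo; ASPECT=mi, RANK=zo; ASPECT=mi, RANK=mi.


cell ASPECT=zo, RANK=lu:
underlying: amid-to-re
1. 0 -> e / C _ C: inserts after position(s) 4: amidetore
2. o -> e, u -> i / F C0 _: fires at position(s) 7: amidetere
surface: amidetere

cell ASPECT=zo, RANK=zo:
underlying: amid-to-rep
1. 0 -> e / C _ C: inserts after position(s) 4: amidetorep
2. o -> e, u -> i / F C0 _: fires at position(s) 7: amideterep
surface: amideterep

cell ASPECT=mi, RANK=zo:
underlying: amid-ad-rep
1. 0 -> e / C _ C: inserts after position(s) 6: amidaderep
2. o -> e, u -> i / F C0 _: no change
surface: amidaderep

cell ASPECT=mi, RANK=mi:
underlying: amid-ad-ku
1. 0 -> e / C _ C: inserts after position(s) 6: amidadeku
2. o -> e, u -> i / F C0 _: fires at position(s) 9: amidadeki
surface: amidadeki


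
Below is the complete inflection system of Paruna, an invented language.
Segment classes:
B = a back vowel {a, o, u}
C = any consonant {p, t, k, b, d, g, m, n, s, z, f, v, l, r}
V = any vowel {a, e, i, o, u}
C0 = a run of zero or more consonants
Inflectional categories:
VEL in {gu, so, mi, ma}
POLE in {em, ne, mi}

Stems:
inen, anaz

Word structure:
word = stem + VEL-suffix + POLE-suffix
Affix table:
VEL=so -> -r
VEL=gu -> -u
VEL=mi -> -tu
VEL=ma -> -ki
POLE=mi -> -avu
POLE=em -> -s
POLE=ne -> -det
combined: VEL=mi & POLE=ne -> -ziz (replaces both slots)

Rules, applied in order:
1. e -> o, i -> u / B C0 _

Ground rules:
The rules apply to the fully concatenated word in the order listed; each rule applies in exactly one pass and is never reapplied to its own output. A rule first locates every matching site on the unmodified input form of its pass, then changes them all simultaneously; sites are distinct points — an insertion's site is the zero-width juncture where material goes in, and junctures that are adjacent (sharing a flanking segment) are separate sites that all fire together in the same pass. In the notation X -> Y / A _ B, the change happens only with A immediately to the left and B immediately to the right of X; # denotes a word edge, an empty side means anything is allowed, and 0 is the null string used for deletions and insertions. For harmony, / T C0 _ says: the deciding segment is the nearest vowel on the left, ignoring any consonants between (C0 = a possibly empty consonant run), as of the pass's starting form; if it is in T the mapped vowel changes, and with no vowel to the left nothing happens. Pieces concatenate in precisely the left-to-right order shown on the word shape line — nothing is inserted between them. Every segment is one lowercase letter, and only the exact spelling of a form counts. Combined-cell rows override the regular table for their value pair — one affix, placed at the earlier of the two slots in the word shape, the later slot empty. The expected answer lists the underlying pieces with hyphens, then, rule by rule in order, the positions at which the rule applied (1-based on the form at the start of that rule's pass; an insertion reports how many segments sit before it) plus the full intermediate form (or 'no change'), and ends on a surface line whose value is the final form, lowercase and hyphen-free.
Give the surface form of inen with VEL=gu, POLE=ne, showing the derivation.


underlying: inen-u-det
1. e -> o, i -> u / B C0 _: fires at position(s) 7: inenudot
surface: inenudot


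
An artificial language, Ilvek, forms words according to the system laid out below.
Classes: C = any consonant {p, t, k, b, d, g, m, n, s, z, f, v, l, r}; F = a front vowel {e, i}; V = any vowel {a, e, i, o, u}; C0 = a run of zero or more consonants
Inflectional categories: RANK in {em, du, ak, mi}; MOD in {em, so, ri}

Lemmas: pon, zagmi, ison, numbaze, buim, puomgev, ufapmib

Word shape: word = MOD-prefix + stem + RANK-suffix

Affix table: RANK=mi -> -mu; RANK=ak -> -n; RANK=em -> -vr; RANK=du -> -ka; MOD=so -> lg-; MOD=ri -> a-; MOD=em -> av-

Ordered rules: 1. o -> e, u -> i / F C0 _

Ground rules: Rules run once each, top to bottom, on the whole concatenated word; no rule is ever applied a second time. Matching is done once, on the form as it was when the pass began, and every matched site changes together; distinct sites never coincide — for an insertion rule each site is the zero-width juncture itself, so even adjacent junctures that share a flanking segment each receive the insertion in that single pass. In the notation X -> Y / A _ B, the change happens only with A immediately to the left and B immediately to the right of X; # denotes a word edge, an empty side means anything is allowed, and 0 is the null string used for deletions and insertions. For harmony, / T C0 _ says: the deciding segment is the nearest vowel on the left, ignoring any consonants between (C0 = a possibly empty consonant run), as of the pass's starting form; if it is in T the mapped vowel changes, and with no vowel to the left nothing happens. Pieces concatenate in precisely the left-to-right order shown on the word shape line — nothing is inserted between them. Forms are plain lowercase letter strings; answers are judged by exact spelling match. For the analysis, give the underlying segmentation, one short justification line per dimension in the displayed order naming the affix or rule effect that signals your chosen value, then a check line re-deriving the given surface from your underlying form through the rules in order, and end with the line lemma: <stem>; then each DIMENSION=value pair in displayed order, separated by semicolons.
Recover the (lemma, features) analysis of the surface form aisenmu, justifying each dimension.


underlying: a-ison-mu
RANK=mi - signalled by the affix -mu
MOD=ri - signalled by the affix a-
check: aisonmu -> aisenmu
lemma: ison; RANK=mi; MOD=ri


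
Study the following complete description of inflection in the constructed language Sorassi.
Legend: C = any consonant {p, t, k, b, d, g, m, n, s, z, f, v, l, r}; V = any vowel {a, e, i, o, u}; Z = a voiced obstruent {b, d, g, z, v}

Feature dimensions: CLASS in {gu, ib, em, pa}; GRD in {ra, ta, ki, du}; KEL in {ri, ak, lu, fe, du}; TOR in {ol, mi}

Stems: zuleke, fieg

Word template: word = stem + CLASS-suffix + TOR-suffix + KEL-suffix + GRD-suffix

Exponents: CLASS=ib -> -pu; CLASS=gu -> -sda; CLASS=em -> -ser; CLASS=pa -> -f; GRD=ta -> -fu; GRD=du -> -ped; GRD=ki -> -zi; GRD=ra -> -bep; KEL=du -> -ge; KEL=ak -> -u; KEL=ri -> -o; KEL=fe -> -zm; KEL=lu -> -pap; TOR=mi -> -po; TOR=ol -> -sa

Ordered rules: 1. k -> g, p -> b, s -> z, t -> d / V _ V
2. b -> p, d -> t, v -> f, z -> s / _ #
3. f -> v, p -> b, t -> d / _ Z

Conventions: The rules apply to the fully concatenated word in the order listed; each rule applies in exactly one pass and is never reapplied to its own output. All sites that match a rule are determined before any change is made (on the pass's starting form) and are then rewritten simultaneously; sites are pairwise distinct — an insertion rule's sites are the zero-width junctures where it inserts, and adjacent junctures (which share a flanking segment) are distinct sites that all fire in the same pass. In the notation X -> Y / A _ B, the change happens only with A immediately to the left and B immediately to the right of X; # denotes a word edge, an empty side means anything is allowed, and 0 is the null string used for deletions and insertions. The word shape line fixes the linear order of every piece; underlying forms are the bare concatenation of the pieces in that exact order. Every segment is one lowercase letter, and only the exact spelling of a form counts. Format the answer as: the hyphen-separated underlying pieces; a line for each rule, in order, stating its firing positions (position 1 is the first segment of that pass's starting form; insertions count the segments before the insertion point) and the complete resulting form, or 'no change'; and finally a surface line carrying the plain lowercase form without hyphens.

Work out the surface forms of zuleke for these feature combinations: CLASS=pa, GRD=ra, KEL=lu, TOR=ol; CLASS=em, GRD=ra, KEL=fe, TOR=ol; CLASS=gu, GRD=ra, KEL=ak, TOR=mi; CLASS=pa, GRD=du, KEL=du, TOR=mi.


cell CLASS=pa, GRD=ra, KEL=lu, TOR=ol:
underlying: zuleke-f-sa-pap-bep
1. k -> g, p -> b, s -> z, t -> d / V _ V: fires at position(s) 5, 10: zulegefsabapbep
2. b -> p, d -> t, v -> f, z -> s / _ #: no change
3. f -> v, p -> b, t -> d / _ Z: fires at position(s) 12: zulegefsababbep
surface: zulegefsababbep

cell CLASS=em, GRD=ra, KEL=fe, TOR=ol:
underlying: zuleke-ser-sa-zm-bep
1. k -> g, p -> b, s -> z, t -> d / V _ V: fires at position(s) 5, 7: zulegezersazmbep
2. b -> p, d -> t, v -> f, z -> s / _ #: no change
3. f -> v, p -> b, t -> d / _ Z: no change
surface: zulegezersazmbep

cell CLASS=gu, GRD=ra, KEL=ak, TOR=mi:
underlying: zuleke-sda-po-u-bep
1. k -> g, p -> b, s -> z, t -> d / V _ V: fires at position(s) 5, 10: zulegesdaboubep
2. b -> p, d -> t, v -> f, z -> s / _ #: no change
3. f -> v, p -> b, t -> d / _ Z: no change
surface: zulegesdaboubep

cell CLASS=pa, GRD=du, KEL=du, TOR=mi:
underlying: zuleke-f-po-ge-ped
1. k -> g, p -> b, s -> z, t -> d / V _ V: fires at position(s) 5, 12: zulegefpogebed
2. b -> p, d -> t, v -> f, z -> s / _ #: fires at position(s) 14: zulegefpogebet
3. f -> v, p -> b, t -> d / _ Z: no change
surface: zulegefpogebet


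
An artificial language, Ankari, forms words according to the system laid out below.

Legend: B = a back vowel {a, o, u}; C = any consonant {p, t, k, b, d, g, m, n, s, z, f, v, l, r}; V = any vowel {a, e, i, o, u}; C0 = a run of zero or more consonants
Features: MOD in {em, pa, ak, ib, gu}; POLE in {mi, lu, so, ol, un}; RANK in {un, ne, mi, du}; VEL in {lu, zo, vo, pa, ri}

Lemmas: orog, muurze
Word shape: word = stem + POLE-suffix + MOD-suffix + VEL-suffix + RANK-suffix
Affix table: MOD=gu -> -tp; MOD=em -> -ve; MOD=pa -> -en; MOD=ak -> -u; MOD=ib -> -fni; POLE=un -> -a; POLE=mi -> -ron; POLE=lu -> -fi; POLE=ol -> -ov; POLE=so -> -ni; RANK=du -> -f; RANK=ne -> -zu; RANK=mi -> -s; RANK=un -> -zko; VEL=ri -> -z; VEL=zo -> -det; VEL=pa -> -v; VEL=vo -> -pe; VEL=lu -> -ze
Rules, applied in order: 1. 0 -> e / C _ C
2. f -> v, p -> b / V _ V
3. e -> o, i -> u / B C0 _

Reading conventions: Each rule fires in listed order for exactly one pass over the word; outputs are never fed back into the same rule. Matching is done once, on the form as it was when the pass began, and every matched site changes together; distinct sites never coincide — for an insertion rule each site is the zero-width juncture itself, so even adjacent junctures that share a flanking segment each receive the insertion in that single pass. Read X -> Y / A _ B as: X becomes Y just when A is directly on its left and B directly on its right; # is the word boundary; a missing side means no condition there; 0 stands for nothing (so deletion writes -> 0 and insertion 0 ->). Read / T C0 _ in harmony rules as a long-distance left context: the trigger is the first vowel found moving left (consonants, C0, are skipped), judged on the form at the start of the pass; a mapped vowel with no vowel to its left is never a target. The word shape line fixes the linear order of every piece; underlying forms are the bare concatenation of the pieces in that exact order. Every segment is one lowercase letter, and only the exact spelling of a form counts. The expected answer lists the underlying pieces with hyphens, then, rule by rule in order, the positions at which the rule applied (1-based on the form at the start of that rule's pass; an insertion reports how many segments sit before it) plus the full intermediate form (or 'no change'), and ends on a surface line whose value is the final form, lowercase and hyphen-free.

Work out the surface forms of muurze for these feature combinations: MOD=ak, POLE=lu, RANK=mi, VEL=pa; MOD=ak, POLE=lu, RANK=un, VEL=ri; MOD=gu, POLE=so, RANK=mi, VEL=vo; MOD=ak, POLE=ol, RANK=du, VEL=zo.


cell MOD=ak, POLE=lu, RANK=mi, VEL=pa:
underlying: muurze-fi-u-v-s
1. 0 -> e / C _ C: inserts after position(s) 4, 10: muurezefiuves
2. f -> v, p -> b / V _ V: fires at position(s) 8: muurezeviuves
3. e -> o, i -> u / B C0 _: fires at position(s) 5, 12: muurozeviuvos
surface: muurozeviuvos

cell MOD=ak, POLE=lu, RANK=un, VEL=ri:
underlying: muurze-fi-u-z-zko
1. 0 -> e / C _ C: inserts after position(s) 4, 10, 11: muurezefiuzezeko
2. f -> v, p -> b / V _ V: fires at position(s) 8: muurezeviuzezeko
3. e -> o, i -> u / B C0 _: fires at position(s) 5, 12: muurozeviuzozeko
surface: muurozeviuzozeko

cell MOD=gu, POLE=so, RANK=mi, VEL=vo:
underlying: muurze-ni-tp-pe-s
1. 0 -> e / C _ C: inserts after position(s) 4, 9, 10: muurezenitepepes
2. f -> v, p -> b / V _ V: fires at position(s) 12, 14: muurezenitebebes
3. e -> o, i -> u / B C0 _: fires at position(s) 5: muurozenitebebes
surface: muurozenitebebes

cell MOD=ak, POLE=ol, RANK=du, VEL=zo:
underlying: muurze-ov-u-det-f
1. 0 -> e / C _ C: inserts after position(s) 4, 12: muurezeovudetef
2. f -> v, p -> b / V _ V: no change
3. e -> o, i -> u / B C0 _: fires at position(s) 5, 12: muurozeovudotef
surface: muurozeovudotef


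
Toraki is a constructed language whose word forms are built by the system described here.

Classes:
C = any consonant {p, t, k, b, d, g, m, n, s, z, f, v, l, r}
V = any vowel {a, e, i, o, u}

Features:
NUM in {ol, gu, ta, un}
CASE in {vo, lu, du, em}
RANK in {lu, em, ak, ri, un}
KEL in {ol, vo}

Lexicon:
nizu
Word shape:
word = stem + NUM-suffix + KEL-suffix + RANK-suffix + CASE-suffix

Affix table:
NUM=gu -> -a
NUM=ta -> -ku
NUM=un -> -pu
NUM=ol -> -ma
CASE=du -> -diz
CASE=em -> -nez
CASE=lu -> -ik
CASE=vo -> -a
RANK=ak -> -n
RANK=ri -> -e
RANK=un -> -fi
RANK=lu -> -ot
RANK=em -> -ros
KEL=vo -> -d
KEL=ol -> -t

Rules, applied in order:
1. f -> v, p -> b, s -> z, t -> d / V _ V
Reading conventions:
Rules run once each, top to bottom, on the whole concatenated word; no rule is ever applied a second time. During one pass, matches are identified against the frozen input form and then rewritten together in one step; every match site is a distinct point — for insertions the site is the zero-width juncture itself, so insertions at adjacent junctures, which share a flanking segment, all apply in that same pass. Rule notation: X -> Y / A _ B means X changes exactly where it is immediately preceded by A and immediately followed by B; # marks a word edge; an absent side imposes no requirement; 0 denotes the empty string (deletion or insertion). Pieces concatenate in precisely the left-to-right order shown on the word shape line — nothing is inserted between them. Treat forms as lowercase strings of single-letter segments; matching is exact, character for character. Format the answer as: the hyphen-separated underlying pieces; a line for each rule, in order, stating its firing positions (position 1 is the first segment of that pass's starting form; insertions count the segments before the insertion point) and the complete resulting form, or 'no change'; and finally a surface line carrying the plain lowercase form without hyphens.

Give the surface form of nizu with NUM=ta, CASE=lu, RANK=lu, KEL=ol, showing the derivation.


underlying: nizu-ku-t-ot-ik
1. f -> v, p -> b, s -> z, t -> d / V _ V: fires at position(s) 7, 9: nizukudodik
surface: nizukudodik


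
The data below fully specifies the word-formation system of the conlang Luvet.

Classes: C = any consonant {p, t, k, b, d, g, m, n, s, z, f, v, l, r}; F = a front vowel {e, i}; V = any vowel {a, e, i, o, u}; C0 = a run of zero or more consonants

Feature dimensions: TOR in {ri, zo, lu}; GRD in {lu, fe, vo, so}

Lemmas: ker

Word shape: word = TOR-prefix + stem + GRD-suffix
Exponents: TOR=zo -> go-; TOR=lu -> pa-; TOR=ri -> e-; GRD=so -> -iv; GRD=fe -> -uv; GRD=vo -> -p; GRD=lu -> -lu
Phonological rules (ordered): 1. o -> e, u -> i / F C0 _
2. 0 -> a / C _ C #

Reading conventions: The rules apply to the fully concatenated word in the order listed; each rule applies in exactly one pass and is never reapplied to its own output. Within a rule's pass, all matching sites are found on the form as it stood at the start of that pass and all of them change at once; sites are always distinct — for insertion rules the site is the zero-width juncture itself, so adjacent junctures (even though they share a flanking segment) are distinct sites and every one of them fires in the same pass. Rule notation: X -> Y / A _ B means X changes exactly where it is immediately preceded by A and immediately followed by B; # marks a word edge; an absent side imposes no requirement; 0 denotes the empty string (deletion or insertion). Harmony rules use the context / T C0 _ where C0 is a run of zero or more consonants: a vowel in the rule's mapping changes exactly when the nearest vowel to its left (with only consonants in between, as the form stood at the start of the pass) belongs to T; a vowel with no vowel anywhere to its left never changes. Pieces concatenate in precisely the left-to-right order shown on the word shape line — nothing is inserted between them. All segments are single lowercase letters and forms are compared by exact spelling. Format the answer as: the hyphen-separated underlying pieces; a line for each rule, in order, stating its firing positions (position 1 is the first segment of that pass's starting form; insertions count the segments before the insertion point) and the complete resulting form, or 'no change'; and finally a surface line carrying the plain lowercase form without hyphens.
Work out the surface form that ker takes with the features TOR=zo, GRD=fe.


underlying: go-ker-uv
1. o -> e, u -> i / F C0 _: fires at position(s) 6: gokeriv
2. 0 -> a / C _ C #: no change
surface: gokeriv


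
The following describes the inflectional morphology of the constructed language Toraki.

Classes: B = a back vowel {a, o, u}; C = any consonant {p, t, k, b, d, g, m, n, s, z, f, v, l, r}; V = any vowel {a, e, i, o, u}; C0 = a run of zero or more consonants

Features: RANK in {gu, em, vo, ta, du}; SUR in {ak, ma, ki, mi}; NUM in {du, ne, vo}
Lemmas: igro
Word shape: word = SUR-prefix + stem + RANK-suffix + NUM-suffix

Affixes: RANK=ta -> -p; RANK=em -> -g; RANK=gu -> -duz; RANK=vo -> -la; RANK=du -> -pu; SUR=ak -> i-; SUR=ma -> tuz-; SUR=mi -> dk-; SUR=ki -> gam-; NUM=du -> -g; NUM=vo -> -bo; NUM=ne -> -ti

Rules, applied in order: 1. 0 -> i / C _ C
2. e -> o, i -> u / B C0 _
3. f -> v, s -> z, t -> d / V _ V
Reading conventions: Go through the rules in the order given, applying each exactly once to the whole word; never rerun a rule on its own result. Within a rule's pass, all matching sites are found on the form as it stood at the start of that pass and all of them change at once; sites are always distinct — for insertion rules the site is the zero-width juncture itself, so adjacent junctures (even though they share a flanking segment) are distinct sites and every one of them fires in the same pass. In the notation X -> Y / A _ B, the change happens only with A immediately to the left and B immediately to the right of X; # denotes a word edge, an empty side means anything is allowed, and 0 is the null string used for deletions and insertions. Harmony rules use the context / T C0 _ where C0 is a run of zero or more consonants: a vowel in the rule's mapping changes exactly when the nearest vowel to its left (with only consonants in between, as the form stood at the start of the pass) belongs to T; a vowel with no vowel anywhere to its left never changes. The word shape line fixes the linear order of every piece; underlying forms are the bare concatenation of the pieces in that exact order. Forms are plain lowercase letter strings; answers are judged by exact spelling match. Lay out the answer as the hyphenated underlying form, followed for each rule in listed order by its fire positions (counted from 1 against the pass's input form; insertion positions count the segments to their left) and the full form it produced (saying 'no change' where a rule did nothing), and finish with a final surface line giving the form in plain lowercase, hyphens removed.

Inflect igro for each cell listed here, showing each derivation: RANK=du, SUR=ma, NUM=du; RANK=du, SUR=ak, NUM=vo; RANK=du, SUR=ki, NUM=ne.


cell RANK=du, SUR=ma, NUM=du:
underlying: tuz-igro-pu-g
1. 0 -> i / C _ C: inserts after position(s) 5: tuzigiropug
2. e -> o, i -> u / B C0 _: fires at position(s) 4: tuzugiropug
3. f -> v, s -> z, t -> d / V _ V: no change
surface: tuzugiropug

cell RANK=du, SUR=ak, NUM=vo:
underlying: i-igro-pu-bo
1. 0 -> i / C _ C: inserts after position(s) 3: iigiropubo
2. e -> o, i -> u / B C0 _: no change
3. f -> v, s -> z, t -> d / V _ V: no change
surface: iigiropubo

cell RANK=du, SUR=ki, NUM=ne:
underlying: gam-igro-pu-ti
1. 0 -> i / C _ C: inserts after position(s) 5: gamigiroputi
2. e -> o, i -> u / B C0 _: fires at position(s) 4, 12: gamugiroputu
3. f -> v, s -> z, t -> d / V _ V: fires at position(s) 11: gamugiropudu
surface: gamugiropudu


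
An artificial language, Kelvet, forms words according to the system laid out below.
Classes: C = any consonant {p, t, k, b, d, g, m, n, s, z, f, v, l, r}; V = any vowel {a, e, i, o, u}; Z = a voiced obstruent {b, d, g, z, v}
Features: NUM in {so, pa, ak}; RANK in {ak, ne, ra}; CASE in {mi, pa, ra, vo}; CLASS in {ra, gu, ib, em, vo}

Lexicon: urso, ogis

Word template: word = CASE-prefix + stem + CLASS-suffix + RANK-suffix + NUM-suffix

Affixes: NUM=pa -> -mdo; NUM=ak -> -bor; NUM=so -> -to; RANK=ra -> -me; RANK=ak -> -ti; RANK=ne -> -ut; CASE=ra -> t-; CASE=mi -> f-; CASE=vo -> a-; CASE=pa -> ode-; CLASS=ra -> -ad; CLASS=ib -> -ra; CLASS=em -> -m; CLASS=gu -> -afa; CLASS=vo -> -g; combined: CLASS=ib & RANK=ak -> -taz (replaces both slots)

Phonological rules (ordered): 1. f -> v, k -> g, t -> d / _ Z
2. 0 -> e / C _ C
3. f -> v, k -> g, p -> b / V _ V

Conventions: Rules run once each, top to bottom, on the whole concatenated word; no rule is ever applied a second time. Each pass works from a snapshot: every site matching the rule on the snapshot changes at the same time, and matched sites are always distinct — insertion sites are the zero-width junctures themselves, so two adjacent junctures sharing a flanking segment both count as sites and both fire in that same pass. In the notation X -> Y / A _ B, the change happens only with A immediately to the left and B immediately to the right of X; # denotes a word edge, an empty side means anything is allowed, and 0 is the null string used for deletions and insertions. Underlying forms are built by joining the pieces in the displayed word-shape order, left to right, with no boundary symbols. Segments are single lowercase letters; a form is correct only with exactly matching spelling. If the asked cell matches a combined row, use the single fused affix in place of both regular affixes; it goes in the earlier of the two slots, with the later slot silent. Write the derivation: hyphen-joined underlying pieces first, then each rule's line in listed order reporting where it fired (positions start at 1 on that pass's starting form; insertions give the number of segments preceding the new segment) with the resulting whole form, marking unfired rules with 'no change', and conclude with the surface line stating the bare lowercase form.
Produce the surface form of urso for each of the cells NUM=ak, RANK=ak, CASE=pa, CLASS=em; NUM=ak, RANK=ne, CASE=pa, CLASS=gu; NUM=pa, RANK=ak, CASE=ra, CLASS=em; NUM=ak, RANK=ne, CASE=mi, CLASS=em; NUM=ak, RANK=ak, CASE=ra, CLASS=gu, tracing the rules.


cell NUM=ak, RANK=ak, CASE=pa, CLASS=em:
underlying: ode-urso-m-ti-bor
1. f -> v, k -> g, t -> d / _ Z: no change
2. 0 -> e / C _ C: inserts after position(s) 5, 8: odeuresometibor
3. f -> v, k -> g, p -> b / V _ V: no change
surface: odeuresometibor

cell NUM=ak, RANK=ne, CASE=pa, CLASS=gu:
underlying: ode-urso-afa-ut-bor
1. f -> v, k -> g, t -> d / _ Z: fires at position(s) 12: odeursoafaudbor
2. 0 -> e / C _ C: inserts after position(s) 5, 12: odeuresoafaudebor
3. f -> v, k -> g, p -> b / V _ V: fires at position(s) 10: odeuresoavaudebor
surface: odeuresoavaudebor

cell NUM=pa, RANK=ak, CASE=ra, CLASS=em:
underlying: t-urso-m-ti-mdo
1. f -> v, k -> g, t -> d / _ Z: no change
2. 0 -> e / C _ C: inserts after position(s) 3, 6, 9: turesometimedo
3. f -> v, k -> g, p -> b / V _ V: no change
surface: turesometimedo

cell NUM=ak, RANK=ne, CASE=mi, CLASS=em:
underlying: f-urso-m-ut-bor
1. f -> v, k -> g, t -> d / _ Z: fires at position(s) 8: fursomudbor
2. 0 -> e / C _ C: inserts after position(s) 3, 8: furesomudebor
3. f -> v, k -> g, p -> b / V _ V: no change
surface: furesomudebor

cell NUM=ak, RANK=ak, CASE=ra, CLASS=gu:
underlying: t-urso-afa-ti-bor
1. f -> v, k -> g, t -> d / _ Z: no change
2. 0 -> e / C _ C: inserts after position(s) 3: turesoafatibor
3. f -> v, k -> g, p -> b / V _ V: fires at position(s) 8: turesoavatibor
surface: turesoavatibor


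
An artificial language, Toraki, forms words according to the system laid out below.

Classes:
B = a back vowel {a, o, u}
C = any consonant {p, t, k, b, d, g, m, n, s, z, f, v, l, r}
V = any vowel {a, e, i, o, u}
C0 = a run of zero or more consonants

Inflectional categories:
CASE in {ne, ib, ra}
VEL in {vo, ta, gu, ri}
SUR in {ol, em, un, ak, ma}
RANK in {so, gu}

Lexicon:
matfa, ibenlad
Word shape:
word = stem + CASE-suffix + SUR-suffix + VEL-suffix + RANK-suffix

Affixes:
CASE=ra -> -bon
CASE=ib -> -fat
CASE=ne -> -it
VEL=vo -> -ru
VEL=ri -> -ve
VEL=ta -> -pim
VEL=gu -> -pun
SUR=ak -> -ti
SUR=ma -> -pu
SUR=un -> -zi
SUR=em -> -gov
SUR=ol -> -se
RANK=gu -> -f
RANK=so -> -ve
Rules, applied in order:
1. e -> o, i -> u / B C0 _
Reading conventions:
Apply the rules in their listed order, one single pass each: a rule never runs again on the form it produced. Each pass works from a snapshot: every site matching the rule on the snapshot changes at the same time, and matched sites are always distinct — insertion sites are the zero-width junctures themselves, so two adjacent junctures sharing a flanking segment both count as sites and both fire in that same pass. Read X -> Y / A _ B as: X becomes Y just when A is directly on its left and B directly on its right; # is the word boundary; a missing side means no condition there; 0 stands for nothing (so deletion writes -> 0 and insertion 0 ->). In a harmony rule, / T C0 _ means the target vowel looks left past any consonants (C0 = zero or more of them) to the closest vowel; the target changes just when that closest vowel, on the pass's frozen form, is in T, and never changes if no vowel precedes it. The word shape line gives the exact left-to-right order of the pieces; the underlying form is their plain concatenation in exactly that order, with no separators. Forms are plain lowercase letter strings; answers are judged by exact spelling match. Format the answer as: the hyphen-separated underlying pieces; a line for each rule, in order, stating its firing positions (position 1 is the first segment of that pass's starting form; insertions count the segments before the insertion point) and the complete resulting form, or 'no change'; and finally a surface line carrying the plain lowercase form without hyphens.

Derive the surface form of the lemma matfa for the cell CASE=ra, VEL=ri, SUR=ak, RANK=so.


underlying: matfa-bon-ti-ve-ve
1. e -> o, i -> u / B C0 _: fires at position(s) 10: matfabontuveve
surface: matfabontuveve


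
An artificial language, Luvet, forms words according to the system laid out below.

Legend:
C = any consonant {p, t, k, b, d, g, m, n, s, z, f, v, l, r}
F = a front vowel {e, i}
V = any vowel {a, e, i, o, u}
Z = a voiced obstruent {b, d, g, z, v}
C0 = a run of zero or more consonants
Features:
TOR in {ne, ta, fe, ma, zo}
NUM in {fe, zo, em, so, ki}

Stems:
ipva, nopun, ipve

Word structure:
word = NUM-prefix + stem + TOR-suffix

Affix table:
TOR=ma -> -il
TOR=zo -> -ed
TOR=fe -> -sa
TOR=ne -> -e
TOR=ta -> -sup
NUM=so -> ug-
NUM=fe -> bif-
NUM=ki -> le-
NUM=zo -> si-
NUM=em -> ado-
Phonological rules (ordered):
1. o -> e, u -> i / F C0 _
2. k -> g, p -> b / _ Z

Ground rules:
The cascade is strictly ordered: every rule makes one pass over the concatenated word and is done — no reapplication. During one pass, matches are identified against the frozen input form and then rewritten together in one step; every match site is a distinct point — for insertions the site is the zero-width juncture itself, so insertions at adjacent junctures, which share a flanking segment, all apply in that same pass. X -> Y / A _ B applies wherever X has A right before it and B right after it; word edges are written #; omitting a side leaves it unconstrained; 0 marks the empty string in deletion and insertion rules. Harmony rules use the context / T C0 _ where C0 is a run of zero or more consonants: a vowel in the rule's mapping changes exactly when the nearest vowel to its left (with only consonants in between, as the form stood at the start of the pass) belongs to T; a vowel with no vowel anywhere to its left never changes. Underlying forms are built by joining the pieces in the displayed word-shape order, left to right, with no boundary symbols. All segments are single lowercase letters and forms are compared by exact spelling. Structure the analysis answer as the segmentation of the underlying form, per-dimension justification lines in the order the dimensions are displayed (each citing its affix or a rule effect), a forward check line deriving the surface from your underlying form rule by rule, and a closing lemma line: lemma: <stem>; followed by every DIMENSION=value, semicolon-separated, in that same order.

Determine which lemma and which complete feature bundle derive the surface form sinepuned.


underlying: si-nopun-ed
TOR=zo - signalled by the affix -ed
NUM=zo - signalled by the affix si-
check: sinopuned -> sinepuned -> sinepuned
lemma: nopun; TOR=zo; NUM=zo


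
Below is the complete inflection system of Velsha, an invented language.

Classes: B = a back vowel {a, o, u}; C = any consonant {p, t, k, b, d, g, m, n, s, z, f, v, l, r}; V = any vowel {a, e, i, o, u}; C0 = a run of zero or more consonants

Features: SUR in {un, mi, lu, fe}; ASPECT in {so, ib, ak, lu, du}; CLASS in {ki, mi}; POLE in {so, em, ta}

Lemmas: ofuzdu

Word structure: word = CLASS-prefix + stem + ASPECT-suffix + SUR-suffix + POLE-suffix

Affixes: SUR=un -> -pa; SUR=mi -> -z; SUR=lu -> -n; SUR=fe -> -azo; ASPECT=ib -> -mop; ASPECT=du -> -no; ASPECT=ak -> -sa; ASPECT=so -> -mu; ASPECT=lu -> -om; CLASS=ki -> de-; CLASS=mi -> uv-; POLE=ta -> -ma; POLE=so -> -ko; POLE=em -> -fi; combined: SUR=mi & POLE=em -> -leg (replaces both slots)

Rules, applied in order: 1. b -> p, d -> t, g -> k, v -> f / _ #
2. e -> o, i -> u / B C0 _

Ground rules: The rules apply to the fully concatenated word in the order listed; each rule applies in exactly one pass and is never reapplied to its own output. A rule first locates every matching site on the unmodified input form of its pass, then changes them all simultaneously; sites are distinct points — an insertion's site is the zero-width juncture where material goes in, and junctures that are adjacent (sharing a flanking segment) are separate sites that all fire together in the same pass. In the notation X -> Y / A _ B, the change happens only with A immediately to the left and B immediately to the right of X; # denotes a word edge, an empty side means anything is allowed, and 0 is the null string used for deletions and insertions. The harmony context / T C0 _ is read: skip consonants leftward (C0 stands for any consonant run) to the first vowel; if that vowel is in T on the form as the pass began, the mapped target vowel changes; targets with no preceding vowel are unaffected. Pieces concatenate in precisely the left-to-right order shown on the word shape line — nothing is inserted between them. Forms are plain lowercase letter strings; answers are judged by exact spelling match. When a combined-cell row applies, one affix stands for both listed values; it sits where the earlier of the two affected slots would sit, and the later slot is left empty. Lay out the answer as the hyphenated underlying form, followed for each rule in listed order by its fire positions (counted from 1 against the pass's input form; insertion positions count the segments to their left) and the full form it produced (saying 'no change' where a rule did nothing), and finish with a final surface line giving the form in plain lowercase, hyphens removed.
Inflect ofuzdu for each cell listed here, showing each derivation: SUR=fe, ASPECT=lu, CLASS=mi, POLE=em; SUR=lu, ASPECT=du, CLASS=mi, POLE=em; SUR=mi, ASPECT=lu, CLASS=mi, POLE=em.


cell SUR=fe, ASPECT=lu, CLASS=mi, POLE=em:
underlying: uv-ofuzdu-om-azo-fi
1. b -> p, d -> t, g -> k, v -> f / _ #: no change
2. e -> o, i -> u / B C0 _: fires at position(s) 15: uvofuzduomazofu
surface: uvofuzduomazofu

cell SUR=lu, ASPECT=du, CLASS=mi, POLE=em:
underlying: uv-ofuzdu-no-n-fi
1. b -> p, d -> t, g -> k, v -> f / _ #: no change
2. e -> o, i -> u / B C0 _: fires at position(s) 13: uvofuzdunonfu
surface: uvofuzdunonfu

cell SUR=mi, ASPECT=lu, CLASS=mi, POLE=em:
underlying: uv-ofuzdu-om-leg
1. b -> p, d -> t, g -> k, v -> f / _ #: fires at position(s) 13: uvofuzduomlek
2. e -> o, i -> u / B C0 _: fires at position(s) 12: uvofuzduomlok
surface: uvofuzduomlok
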